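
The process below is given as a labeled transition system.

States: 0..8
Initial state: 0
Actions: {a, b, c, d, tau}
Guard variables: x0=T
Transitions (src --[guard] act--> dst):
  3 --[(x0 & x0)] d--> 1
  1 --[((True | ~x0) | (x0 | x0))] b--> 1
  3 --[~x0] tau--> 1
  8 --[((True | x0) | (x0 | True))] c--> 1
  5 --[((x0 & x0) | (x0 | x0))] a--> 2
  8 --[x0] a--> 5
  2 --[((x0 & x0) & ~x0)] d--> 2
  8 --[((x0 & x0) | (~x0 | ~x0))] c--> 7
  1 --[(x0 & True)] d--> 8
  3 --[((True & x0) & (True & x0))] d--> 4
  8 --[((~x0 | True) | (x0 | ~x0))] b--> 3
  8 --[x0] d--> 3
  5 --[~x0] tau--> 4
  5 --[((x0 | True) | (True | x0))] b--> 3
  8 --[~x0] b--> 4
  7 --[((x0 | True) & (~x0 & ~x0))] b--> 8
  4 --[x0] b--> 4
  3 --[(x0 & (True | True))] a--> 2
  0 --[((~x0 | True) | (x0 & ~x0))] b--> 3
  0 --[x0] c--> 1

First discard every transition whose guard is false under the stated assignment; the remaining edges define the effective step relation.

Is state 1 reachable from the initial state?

15 transition(s) survive guard evaluation.
Layer 0: {0}
Layer 1: {1,3}  now seen {0,1,3}
Layer 2: {2,4,8}  now seen {0,1,2,3,4,8}
Layer 3: {5,7}  now seen {0,1,2,3,4,5,7,8}
R = {0,1,2,3,4,5,7,8}
trace reaching 1: c

Answer: REACHABLE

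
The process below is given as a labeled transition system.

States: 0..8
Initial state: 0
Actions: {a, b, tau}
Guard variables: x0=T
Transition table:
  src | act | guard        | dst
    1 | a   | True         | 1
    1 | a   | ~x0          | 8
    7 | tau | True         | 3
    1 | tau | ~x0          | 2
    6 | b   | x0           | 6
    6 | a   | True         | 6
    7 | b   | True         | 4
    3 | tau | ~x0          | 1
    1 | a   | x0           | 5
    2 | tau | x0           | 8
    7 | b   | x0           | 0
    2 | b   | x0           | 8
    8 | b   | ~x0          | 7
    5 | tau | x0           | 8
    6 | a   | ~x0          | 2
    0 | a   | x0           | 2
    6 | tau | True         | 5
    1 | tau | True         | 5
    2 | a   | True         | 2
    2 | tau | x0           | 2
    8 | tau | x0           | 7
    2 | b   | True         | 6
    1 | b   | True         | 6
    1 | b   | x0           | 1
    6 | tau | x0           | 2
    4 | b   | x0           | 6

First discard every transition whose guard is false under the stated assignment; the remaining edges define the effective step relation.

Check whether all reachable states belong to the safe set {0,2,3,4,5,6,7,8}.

Answer: INVARIANT HOLDS

Analysis:
Inv-set: {0,2,3,4,5,6,7,8}
R = {0,2,3,4,5,6,7,8}
  0: safe
  2: safe
  3: safe
  4: safe
  5: safe
  6: safe
  7: safe
  8: safe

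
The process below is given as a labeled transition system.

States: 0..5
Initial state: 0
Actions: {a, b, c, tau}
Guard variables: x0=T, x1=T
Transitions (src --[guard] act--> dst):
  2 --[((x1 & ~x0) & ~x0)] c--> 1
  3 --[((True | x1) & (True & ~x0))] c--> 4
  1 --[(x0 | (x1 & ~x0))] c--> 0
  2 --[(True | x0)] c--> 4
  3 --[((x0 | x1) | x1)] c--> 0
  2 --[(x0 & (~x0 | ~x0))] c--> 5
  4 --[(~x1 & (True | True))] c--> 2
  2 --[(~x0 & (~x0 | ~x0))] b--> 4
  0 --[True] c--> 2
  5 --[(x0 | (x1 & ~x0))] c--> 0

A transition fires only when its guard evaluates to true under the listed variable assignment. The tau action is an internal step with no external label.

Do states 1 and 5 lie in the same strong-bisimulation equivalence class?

Answer: BISIMILAR

Working:
Compute ~ classes (split until stable):
  round 0: {{0,1,2,3,4,5}}
  round 1: {{0,1,2,3,5},{4}}
  round 2: {{0,1,3,5},{2},{4}}
  round 3: {{0},{1,3,5},{2},{4}}
stable after 4 split(s): 4 block(s)
[1]={1,3,5}  [5]={1,3,5}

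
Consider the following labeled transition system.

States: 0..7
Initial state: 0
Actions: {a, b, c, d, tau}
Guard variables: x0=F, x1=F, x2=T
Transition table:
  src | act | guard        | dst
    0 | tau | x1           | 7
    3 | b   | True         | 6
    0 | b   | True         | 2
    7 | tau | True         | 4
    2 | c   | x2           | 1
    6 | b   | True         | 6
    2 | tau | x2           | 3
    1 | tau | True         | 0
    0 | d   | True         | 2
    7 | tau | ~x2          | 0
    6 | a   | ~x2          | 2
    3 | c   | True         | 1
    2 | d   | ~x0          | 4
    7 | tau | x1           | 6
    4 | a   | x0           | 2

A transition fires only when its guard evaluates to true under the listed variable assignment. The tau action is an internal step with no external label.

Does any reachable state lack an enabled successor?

R = {0,1,2,3,4,6}
  0: b→2  d→2  [2 out]
  1: tau→0  [1 out]
  2: c→1  d→4  tau→3  [3 out]
  3: b→6  c→1  [2 out]
  4: ∅  [STUCK]
  6: b→6  [1 out]
witness 4: b·d

Answer: DEADLOCK at state 4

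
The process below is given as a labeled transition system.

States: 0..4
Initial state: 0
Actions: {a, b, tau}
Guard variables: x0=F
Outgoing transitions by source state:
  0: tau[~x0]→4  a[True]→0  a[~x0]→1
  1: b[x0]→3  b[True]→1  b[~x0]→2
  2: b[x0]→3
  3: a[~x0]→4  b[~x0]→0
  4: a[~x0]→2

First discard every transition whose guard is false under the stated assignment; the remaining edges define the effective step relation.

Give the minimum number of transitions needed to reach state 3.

Breadth-first toward 3:
  L0 = {0}
  L1 = {1,4}
  L2 = {2}
3 never appears.

Answer: UNREACHABLE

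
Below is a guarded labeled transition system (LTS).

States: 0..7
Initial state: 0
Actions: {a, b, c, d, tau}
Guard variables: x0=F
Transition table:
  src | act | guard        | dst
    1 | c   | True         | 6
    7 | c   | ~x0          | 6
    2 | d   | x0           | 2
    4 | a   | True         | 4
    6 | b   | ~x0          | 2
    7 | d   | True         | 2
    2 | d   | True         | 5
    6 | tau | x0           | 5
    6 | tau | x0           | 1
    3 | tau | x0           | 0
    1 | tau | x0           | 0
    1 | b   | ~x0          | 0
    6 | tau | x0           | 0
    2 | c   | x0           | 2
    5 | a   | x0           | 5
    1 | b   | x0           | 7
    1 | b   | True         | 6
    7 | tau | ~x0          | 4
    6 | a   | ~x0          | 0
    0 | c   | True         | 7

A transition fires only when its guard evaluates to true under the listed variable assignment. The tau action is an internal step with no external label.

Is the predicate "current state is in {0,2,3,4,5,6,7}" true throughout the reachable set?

Allowed set {0,2,3,4,5,6,7}
R = {0,2,4,5,6,7}
  0: ✓
  2: ✓
  4: ✓
  5: ✓
  6: ✓
  7: ✓

Answer: INVARIANT HOLDS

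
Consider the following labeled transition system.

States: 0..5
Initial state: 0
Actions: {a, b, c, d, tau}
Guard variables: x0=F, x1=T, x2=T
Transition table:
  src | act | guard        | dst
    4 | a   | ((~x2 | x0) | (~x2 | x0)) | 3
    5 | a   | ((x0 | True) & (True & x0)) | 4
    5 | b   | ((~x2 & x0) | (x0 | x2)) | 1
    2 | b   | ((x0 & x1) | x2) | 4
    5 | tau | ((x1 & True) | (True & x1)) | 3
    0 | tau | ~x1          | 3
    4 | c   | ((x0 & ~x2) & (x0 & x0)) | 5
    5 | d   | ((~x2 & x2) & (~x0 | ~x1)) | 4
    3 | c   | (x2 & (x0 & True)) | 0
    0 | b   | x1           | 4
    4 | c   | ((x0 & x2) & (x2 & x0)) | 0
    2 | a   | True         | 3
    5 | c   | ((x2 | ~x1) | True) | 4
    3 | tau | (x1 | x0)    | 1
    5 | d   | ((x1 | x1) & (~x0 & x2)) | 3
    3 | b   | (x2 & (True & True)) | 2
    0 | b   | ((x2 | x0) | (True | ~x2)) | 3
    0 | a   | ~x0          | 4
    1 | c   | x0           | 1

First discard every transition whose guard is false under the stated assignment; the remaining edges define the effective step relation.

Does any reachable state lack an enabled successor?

Answer: DEADLOCK at state 1

Trace:
Reachable = {0,1,2,3,4}
  0: a→4  b→3  b→4  [3 out]
  1: ∅  [no exit]
  2: a→3  b→4  [2 out]
  3: b→2  tau→1  [2 out]
  4: ∅  [no exit]
witness 1: b·tau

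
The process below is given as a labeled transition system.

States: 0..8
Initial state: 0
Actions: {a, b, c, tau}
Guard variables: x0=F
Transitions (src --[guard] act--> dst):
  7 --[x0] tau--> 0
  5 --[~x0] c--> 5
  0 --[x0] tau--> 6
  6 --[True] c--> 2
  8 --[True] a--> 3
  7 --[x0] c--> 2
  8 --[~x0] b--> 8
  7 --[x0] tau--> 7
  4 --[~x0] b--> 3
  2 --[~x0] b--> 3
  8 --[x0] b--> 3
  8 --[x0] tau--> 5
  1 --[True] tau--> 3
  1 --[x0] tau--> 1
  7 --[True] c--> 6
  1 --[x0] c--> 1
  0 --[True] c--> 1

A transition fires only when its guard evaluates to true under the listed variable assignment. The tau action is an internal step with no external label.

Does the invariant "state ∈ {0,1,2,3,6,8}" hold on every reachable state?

Answer: INVARIANT HOLDS

Working:
Safe = {0,1,2,3,6,8}
R = {0,1,3}
  0: ✓
  1: ✓
  3: ✓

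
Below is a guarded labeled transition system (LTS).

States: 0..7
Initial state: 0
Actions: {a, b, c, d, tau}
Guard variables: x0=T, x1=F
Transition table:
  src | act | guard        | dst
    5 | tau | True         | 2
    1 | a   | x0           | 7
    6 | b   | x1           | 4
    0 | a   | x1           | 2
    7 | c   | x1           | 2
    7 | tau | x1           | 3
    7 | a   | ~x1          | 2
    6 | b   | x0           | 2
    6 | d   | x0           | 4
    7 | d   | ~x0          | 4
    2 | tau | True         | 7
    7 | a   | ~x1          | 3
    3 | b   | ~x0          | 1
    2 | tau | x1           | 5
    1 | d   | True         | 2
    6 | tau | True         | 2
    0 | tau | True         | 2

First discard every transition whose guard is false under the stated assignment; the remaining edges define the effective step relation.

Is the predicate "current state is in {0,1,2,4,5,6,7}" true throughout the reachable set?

Answer: INVARIANT VIOLATED at state 3

Trace:
Allowed set {0,1,2,4,5,6,7}
Reach set: {0,2,3,7}
  0: ok
  2: ok
  3: ✗ unsafe
  7: ok
witness against invariant: tau·tau·a → 3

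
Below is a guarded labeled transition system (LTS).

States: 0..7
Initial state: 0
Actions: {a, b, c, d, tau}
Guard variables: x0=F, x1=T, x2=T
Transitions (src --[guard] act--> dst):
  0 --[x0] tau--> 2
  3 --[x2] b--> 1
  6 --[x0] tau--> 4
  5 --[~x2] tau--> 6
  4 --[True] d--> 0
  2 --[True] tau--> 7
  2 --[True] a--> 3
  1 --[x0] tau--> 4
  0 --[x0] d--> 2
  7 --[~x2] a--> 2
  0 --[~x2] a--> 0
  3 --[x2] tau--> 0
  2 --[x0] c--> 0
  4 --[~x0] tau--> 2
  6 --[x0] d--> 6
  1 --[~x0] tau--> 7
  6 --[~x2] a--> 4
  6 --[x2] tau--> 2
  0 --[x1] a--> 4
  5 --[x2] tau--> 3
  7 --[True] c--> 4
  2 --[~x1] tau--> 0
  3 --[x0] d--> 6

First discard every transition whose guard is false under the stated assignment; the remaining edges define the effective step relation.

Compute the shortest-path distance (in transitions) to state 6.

Answer: UNREACHABLE

Analysis:
Layered search for 6:
  L0 = {0}
  L1 = {4}
  L2 = {2}
  L3 = {3,7}
  L4 = {1}
6 never appears.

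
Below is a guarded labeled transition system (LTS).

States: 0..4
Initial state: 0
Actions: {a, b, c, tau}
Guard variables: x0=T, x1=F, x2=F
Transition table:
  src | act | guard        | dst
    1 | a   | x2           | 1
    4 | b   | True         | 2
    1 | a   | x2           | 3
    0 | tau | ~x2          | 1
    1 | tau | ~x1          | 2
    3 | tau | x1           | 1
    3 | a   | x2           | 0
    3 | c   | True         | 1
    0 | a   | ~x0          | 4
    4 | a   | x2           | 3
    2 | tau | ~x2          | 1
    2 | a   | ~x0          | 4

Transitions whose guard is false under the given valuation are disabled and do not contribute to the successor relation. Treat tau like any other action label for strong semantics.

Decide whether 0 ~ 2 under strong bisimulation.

Compute ~ classes (split until stable):
  P[0] = {{0,1,2,3,4}}
  P[1] = {{0,1,2},{3},{4}}
Fixed point at round 2; 3 class(es).
class of 0: {0,1,2}; class of 2: {0,1,2}

Answer: BISIMILAR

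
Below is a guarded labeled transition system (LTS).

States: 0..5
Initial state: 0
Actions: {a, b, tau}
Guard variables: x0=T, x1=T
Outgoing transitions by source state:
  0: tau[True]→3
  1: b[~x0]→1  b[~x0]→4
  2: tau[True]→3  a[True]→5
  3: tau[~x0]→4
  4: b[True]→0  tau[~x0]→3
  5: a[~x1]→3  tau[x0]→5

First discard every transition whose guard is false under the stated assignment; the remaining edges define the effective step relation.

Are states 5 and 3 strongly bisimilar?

Refine partition for ~:
  π0 = {{0,1,2,3,4,5}}
  π1 = {{0,5},{1,3},{2},{4}}
  π2 = {{0},{1,3},{2},{4},{5}}
5 equivalence class(es) (converged in 3)
5∈{5}, 3∈{1,3}

Answer: NOT BISIMILAR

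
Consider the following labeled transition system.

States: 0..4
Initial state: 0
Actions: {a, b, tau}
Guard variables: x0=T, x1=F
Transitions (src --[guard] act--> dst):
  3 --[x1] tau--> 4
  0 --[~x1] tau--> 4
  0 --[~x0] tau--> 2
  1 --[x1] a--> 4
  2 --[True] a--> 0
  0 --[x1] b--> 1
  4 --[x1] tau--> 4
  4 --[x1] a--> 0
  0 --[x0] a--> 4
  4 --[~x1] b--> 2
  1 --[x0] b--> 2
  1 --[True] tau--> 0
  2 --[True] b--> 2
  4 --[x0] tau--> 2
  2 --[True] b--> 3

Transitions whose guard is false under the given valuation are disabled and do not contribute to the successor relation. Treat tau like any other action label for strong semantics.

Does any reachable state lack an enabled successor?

Answer: DEADLOCK at state 3

Trace:
Reachable = {0,2,3,4}
  0: a→4  tau→4  [2 exit(s)]
  2: a→0  b→2  b→3  [3 exit(s)]
  3: ∅  [deadlock]
  4: b→2  tau→2  [2 exit(s)]
witness 3: tau·b·b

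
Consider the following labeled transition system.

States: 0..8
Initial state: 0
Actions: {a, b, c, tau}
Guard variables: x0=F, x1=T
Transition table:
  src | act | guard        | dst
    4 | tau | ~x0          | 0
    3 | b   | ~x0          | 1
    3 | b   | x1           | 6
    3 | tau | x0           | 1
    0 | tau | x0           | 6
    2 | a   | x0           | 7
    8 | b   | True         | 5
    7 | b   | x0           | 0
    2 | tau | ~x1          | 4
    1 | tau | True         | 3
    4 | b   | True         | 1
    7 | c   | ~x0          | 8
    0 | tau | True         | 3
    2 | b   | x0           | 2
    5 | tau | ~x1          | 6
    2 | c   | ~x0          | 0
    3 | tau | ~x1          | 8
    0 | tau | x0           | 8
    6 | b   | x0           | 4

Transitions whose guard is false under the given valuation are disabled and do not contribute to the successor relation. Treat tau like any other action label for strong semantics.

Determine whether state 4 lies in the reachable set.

Answer: UNREACHABLE

Analysis:
9 transition(s) survive guard evaluation.
depth 0: {0}
depth 1: {3}  cumulative {0,3}
depth 2: {1,6}  cumulative {0,1,3,6}
Reach set: {0,1,3,6}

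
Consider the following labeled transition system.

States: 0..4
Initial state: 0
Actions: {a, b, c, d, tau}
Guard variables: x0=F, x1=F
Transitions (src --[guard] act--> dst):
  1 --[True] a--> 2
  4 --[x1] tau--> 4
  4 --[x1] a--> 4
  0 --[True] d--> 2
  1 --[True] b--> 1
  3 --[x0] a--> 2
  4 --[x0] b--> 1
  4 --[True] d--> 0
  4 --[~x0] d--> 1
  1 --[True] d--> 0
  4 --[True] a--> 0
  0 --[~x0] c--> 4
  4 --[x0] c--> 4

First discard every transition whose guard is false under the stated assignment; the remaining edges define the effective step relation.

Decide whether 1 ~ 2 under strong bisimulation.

Refine partition for ~:
  π0 = {{0,1,2,3,4}}
  π1 = {{0},{1},{2,3},{4}}
stable after 2 split(s): 4 block(s)
1∈{1}, 2∈{2,3}

Answer: NOT BISIMILAR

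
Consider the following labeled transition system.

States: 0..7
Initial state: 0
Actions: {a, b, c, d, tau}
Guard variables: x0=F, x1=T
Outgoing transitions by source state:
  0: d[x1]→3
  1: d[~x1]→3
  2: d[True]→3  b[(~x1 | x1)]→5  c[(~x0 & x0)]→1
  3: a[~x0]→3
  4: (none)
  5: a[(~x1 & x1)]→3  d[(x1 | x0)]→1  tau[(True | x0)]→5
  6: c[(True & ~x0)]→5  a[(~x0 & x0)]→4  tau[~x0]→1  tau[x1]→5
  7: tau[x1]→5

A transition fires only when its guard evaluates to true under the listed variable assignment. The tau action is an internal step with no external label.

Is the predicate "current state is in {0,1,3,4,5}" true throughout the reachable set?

Answer: INVARIANT HOLDS

Trace:
Inv-set: {0,1,3,4,5}
R = {0,3}
  0: ✓
  3: ✓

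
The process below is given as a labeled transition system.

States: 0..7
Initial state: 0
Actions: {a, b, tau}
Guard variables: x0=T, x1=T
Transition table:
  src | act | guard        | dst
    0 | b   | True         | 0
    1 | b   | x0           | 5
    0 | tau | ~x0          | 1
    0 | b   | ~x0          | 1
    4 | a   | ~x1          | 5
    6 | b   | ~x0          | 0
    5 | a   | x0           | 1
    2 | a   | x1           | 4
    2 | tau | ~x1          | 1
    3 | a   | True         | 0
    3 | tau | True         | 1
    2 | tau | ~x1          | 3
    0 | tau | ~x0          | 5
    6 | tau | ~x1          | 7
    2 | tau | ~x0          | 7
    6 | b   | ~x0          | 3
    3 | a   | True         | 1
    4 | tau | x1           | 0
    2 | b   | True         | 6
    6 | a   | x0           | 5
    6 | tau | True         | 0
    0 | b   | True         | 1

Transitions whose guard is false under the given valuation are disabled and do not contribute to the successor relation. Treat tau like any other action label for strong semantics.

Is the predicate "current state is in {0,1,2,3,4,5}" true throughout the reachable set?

Answer: INVARIANT HOLDS

Working:
Safe = {0,1,2,3,4,5}
Reach set: {0,1,5}
  0: ✓
  1: ✓
  5: ✓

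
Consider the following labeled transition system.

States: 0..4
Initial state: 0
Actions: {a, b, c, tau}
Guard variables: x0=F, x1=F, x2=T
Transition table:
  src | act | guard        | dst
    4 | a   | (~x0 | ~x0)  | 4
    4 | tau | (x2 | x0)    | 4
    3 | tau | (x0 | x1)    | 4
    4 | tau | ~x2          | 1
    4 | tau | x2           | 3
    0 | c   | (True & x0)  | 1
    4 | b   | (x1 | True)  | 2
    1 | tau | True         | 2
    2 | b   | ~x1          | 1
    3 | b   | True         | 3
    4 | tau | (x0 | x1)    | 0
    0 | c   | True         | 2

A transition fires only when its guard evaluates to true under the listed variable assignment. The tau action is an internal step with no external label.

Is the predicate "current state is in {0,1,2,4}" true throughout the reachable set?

Allowed set {0,1,2,4}
Reach set: {0,1,2}
  0: ok
  1: ok
  2: ok

Answer: INVARIANT HOLDS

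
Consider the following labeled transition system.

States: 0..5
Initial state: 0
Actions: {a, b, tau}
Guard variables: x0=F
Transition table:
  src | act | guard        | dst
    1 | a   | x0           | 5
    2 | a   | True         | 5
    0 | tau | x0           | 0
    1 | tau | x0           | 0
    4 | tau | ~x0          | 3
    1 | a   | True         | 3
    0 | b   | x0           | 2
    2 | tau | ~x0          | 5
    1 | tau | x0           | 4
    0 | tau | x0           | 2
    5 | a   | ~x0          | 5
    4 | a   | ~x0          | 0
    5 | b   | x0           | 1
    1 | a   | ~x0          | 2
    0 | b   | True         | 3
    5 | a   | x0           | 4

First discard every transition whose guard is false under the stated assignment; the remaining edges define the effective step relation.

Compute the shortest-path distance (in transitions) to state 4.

Breadth-first toward 4:
  L0 = {0}
  L1 = {3}
4 never appears.

Answer: UNREACHABLE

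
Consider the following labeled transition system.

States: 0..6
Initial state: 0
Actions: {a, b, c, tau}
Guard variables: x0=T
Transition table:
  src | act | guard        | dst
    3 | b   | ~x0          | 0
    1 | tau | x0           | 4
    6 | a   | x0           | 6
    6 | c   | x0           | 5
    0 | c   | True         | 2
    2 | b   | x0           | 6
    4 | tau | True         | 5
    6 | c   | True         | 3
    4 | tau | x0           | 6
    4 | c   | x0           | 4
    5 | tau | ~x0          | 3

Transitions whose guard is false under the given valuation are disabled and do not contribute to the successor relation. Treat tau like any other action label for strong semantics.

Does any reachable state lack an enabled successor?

Answer: DEADLOCK at state 3

Working:
Reachable = {0,2,3,5,6}
  0: c→2  [deg 1]
  2: b→6  [deg 1]
  3: ∅  [no exit]
  5: ∅  [no exit]
  6: a→6  c→3  c→5  [deg 3]
witness 3: c·b·c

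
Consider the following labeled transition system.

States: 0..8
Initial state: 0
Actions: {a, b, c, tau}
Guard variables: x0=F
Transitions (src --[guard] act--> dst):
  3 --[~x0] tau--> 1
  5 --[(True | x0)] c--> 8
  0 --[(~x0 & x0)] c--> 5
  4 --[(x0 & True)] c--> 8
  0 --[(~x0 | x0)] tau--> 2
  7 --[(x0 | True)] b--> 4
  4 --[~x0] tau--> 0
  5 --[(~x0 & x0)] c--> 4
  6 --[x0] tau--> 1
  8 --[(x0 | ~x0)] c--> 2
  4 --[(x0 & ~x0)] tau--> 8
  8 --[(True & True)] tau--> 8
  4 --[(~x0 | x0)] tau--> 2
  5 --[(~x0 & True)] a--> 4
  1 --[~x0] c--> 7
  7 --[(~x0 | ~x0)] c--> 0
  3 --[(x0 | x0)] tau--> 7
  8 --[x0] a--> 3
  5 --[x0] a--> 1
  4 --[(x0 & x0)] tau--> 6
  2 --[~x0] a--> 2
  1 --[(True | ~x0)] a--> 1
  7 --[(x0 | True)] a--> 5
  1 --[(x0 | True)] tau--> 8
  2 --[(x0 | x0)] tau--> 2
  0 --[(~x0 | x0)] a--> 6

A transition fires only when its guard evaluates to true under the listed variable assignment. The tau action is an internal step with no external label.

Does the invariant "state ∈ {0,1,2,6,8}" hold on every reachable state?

Inv-set: {0,1,2,6,8}
Reach set: {0,2,6}
  0: safe
  2: safe
  6: safe

Answer: INVARIANT HOLDS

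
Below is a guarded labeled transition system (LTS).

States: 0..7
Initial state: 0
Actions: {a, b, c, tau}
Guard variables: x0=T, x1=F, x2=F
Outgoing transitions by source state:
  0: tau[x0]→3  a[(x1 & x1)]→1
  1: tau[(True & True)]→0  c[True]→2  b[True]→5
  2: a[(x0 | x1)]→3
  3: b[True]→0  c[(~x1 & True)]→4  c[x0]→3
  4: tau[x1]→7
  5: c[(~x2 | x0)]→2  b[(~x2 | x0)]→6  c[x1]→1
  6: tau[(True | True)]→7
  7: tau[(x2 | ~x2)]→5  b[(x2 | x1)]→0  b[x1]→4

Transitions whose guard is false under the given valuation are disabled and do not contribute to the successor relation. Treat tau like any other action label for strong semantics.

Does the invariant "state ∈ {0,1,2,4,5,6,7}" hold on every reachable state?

Answer: INVARIANT VIOLATED at state 3

Working:
Inv-set: {0,1,2,4,5,6,7}
R = {0,3,4}
  0: ok
  3: outside
  4: ok
witness against invariant: tau → 3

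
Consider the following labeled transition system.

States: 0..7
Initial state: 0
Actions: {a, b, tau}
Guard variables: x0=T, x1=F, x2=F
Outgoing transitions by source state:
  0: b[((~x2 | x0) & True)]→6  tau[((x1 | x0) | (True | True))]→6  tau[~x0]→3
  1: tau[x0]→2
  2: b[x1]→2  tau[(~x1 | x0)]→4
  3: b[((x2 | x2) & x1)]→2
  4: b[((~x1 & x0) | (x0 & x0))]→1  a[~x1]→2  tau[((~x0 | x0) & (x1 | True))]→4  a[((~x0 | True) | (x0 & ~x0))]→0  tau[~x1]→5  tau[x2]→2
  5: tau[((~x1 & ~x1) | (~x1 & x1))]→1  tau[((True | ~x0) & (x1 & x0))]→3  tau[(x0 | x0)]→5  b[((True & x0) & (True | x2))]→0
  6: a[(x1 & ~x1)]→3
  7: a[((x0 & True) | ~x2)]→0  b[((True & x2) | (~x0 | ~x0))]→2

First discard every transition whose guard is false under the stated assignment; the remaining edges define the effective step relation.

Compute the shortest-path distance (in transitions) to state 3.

Breadth-first toward 3:
  Layer 0: {0}
  Layer 1: {6}
3 never appears.

Answer: UNREACHABLE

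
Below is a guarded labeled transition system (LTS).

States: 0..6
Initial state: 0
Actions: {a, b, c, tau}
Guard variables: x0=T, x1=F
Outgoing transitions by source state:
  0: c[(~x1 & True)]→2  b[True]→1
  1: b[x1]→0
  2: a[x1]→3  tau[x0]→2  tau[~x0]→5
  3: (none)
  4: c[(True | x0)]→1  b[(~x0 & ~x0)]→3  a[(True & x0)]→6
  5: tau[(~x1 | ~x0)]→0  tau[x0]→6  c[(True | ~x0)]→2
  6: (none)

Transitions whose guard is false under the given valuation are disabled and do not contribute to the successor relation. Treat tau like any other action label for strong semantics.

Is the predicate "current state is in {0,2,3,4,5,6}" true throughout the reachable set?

Allowed set {0,2,3,4,5,6}
R = {0,1,2}
  0: ok
  1: ✗ unsafe
  2: ok
witness against invariant: b → 1

Answer: INVARIANT VIOLATED at state 1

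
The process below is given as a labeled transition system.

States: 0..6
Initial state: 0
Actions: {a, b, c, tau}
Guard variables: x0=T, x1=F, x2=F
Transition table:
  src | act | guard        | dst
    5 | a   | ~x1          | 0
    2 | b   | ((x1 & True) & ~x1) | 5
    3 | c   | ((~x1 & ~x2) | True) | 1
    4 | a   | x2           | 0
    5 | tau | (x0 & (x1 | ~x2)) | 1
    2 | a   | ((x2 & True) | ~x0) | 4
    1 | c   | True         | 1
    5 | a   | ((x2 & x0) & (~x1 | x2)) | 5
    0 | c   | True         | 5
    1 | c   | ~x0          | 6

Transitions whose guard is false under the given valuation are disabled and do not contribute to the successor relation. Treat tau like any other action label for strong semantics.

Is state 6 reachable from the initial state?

After dropping false guards: 5 live edges.
depth 0: {0}
depth 1: {5}  cumulative {0,5}
depth 2: {1}  cumulative {0,1,5}
Reach set: {0,1,5}

Answer: UNREACHABLE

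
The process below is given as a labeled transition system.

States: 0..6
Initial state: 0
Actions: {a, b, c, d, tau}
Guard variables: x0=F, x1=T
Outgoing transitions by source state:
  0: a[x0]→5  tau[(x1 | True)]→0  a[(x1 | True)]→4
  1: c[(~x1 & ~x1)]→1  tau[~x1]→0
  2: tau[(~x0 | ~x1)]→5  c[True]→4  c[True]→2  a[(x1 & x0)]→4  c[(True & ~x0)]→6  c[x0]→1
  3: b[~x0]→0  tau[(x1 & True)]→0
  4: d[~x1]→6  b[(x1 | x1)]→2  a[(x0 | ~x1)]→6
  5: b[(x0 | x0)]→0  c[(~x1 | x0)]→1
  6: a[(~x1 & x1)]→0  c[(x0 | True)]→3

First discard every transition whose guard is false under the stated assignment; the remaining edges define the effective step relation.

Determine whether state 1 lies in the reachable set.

After dropping false guards: 10 live edges.
L0 = {0}
L1 = {4}  cumulative {0,4}
L2 = {2}  cumulative {0,2,4}
L3 = {5,6}  cumulative {0,2,4,5,6}
L4 = {3}  cumulative {0,2,3,4,5,6}
R = {0,2,3,4,5,6}

Answer: UNREACHABLE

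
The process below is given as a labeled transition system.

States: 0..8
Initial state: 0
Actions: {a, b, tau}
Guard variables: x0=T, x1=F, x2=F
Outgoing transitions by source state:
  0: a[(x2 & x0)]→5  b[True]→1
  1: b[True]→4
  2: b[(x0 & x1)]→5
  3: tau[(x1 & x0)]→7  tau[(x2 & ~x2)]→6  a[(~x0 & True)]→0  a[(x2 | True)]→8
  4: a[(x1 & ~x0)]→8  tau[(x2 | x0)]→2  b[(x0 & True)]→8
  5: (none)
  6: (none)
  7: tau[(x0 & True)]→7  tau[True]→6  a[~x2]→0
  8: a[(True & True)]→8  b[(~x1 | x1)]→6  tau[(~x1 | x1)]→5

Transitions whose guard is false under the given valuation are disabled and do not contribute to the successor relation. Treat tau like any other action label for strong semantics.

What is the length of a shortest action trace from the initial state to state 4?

Answer: 2

Trace:
BFS to 4:
  L0 = {0}
  L1 = {1}
  L2 = {4}
depth(4)=2, e.g. b·b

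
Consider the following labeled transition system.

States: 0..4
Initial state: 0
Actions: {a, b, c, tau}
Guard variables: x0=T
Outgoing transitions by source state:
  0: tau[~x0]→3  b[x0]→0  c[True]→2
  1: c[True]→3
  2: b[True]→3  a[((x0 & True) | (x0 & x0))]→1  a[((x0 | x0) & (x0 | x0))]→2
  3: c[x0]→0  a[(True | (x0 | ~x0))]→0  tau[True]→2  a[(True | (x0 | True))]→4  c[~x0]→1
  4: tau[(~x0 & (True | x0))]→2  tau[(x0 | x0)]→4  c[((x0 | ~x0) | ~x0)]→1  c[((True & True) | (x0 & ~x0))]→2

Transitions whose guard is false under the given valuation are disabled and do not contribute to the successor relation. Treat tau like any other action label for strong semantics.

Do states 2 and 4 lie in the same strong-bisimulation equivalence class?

Compute ~ classes (split until stable):
  π0 = {{0,1,2,3,4}}
  π1 = {{0},{1},{2},{3},{4}}
Fixed point at round 2; 5 class(es).
[2]={2}  [4]={4}

Answer: NOT BISIMILAR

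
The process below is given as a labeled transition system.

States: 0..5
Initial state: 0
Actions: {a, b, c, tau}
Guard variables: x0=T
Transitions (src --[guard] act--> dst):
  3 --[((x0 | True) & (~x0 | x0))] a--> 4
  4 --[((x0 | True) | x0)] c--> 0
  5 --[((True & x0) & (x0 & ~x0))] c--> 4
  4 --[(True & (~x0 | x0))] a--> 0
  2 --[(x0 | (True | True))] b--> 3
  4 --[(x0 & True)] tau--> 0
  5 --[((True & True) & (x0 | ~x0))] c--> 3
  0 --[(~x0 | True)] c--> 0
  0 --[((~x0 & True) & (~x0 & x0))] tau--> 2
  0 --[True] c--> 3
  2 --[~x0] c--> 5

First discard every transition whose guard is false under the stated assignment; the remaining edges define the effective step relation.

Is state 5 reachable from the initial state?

Answer: UNREACHABLE

Trace:
After dropping false guards: 8 live edges.
depth 0: {0}
depth 1: {3}  now seen {0,3}
depth 2: {4}  now seen {0,3,4}
Reachable = {0,3,4}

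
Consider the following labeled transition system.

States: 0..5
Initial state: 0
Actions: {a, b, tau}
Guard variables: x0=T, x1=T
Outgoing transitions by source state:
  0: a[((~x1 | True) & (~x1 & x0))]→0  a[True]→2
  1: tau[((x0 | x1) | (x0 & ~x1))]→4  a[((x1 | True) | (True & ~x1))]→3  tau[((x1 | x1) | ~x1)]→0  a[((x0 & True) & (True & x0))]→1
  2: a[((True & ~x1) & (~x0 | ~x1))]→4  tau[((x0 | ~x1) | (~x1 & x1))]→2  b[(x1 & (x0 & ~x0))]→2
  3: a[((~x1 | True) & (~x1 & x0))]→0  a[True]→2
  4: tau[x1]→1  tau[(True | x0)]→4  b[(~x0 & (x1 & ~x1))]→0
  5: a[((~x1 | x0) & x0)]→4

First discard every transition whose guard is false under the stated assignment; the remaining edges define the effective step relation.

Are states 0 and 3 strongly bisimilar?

Answer: BISIMILAR

Trace:
Refine partition for ~:
  π0 = {{0,1,2,3,4,5}}
  π1 = {{0,3,5},{1},{2,4}}
  π2 = {{0,3,5},{1},{2},{4}}
  π3 = {{0,3},{1},{2},{4},{5}}
5 equivalence class(es) (converged in 4)
[0]={0,3}  [3]={0,3}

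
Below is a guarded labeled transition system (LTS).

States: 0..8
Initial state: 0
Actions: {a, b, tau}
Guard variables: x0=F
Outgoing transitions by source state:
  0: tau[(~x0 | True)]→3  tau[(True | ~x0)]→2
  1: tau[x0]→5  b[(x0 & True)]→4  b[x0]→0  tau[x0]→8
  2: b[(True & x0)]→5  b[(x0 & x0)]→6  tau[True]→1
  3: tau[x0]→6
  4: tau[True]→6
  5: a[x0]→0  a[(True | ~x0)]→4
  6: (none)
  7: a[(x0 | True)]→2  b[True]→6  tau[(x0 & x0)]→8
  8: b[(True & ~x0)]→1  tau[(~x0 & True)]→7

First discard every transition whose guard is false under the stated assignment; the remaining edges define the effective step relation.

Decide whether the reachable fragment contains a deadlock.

Reachable = {0,1,2,3}
  0: tau→2  tau→3  [deg 2]
  1: ∅  [STUCK]
  2: tau→1  [deg 1]
  3: ∅  [STUCK]
trace reaching 1: tau·tau

Answer: DEADLOCK at state 1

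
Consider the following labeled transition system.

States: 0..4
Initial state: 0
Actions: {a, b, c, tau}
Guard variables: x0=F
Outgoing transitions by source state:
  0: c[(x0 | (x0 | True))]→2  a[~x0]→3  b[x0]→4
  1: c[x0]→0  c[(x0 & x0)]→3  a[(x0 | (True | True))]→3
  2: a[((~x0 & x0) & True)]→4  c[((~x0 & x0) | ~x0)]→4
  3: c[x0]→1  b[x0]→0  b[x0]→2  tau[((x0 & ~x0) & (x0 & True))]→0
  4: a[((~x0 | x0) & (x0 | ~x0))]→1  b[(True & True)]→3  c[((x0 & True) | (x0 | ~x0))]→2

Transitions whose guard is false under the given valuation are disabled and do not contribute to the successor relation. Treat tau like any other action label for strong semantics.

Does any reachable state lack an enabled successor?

R = {0,1,2,3,4}
  0: a→3  c→2  [deg 2]
  1: a→3  [deg 1]
  2: c→4  [deg 1]
  3: ∅  [no exit]
  4: a→1  b→3  c→2  [deg 3]
trace reaching 3: a

Answer: DEADLOCK at state 3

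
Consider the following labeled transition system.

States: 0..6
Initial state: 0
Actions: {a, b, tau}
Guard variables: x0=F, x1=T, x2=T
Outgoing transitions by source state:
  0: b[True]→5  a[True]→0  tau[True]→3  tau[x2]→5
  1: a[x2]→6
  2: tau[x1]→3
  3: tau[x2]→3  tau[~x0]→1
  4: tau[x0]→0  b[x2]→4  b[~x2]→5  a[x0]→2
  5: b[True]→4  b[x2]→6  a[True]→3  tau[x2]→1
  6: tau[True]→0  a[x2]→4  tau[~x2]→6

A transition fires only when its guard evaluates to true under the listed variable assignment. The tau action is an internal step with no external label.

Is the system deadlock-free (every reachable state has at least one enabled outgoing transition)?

Answer: DEADLOCK-FREE

Analysis:
Reach set: {0,1,3,4,5,6}
  0: a→0  b→5  tau→3  tau→5  [4 exit(s)]
  1: a→6  [1 exit(s)]
  3: tau→1  tau→3  [2 exit(s)]
  4: b→4  [1 exit(s)]
  5: a→3  b→4  b→6  tau→1  [4 exit(s)]
  6: a→4  tau→0  [2 exit(s)]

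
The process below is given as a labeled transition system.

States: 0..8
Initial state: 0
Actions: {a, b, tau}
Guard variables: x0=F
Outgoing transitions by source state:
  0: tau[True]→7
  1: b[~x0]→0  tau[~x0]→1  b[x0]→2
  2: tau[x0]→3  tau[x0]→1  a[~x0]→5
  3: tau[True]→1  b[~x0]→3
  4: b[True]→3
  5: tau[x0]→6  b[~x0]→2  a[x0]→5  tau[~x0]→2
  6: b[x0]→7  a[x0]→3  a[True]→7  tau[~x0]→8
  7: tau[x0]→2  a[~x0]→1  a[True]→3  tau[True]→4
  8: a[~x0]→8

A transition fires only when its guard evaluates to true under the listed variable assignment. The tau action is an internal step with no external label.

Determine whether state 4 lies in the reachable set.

Answer: REACHABLE

Analysis:
15 transition(s) survive guard evaluation.
depth 0: {0}
depth 1: {7}  cumulative {0,7}
depth 2: {1,3,4}  cumulative {0,1,3,4,7}
R = {0,1,3,4,7}
witness 4: tau·tau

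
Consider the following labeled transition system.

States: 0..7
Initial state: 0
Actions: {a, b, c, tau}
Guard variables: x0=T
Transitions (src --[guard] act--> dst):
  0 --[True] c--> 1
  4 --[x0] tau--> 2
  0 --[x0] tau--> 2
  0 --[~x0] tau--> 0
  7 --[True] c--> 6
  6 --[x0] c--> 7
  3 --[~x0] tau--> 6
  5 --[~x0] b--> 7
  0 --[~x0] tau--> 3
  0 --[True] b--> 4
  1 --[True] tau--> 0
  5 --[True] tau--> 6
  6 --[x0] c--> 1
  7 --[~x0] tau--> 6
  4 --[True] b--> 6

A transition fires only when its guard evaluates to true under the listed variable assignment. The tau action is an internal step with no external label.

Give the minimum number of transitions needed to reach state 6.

Layered search for 6:
  Layer 0: {0}
  Layer 1: {1,2,4}
  Layer 2: {6}
depth(6)=2, e.g. b·b

Answer: 2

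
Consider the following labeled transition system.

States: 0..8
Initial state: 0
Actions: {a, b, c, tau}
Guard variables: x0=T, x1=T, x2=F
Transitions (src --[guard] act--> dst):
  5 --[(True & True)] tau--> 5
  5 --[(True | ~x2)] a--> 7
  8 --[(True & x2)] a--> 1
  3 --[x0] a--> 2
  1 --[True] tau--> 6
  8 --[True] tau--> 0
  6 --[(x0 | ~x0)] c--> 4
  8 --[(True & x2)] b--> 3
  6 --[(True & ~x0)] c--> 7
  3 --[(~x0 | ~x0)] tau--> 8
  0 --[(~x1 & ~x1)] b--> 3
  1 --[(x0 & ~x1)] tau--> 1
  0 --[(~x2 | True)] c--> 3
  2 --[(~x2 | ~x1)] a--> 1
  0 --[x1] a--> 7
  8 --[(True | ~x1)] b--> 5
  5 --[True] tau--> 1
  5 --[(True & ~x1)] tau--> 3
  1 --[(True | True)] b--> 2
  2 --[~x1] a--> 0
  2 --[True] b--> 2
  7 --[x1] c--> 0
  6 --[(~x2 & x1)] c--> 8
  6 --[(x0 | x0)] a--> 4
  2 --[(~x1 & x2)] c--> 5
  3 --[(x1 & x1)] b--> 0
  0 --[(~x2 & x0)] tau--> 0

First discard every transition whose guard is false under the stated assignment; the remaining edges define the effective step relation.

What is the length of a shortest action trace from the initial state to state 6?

Answer: 4

Analysis:
Breadth-first toward 6:
  depth 0: {0}
  depth 1: {3,7}
  depth 2: {2}
  depth 3: {1}
  depth 4: {6}
first hit 6 at d=4 via c·a·a·tau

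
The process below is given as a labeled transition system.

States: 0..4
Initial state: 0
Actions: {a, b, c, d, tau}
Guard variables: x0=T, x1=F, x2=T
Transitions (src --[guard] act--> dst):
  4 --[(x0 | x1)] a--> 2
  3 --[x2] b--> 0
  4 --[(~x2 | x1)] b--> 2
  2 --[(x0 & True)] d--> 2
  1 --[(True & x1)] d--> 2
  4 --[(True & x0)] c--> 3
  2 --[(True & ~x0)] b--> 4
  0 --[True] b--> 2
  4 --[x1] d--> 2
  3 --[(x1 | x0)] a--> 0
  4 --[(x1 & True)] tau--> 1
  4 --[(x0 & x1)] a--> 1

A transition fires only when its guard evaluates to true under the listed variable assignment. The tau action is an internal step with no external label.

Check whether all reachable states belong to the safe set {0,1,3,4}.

Answer: INVARIANT VIOLATED at state 2

Trace:
Allowed set {0,1,3,4}
R = {0,2}
  0: safe
  2: ✗ unsafe
counterexample path to 2: b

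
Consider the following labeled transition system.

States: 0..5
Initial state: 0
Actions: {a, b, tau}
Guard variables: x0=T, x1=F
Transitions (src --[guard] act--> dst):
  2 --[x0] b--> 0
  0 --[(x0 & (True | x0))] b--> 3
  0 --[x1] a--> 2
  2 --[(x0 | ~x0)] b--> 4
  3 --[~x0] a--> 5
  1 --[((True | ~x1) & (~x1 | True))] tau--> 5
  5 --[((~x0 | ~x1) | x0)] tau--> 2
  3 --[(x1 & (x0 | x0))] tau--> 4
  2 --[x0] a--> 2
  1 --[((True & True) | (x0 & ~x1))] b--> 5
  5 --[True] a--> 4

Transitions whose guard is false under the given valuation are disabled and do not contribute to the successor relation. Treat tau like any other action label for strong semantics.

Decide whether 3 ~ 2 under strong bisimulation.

Answer: NOT BISIMILAR

Trace:
Bisimulation quotient by refinement:
  P[0] = {{0,1,2,3,4,5}}
  P[1] = {{0},{1},{2},{3,4},{5}}
stable after 2 split(s): 5 block(s)
class of 3: {3,4}; class of 2: {2}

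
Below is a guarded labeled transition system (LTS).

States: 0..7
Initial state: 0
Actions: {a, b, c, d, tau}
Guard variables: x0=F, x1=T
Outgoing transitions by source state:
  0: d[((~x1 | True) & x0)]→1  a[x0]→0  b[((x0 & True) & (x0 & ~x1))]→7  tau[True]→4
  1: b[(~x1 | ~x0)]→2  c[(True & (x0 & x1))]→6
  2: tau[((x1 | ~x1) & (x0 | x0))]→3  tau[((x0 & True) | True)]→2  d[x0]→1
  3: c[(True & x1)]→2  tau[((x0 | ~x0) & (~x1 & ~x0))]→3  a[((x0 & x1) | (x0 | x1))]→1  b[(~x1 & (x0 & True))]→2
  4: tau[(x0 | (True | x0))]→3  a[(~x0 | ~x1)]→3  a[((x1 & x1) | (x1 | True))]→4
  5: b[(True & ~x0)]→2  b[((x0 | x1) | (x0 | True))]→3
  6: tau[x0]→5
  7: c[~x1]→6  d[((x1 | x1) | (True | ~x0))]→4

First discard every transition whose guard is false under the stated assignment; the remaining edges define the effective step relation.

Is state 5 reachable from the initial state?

Answer: UNREACHABLE

Trace:
After dropping false guards: 11 live edges.
Layer 0: {0}
Layer 1: {4}  cumulative {0,4}
Layer 2: {3}  cumulative {0,3,4}
Layer 3: {1,2}  cumulative {0,1,2,3,4}
R = {0,1,2,3,4}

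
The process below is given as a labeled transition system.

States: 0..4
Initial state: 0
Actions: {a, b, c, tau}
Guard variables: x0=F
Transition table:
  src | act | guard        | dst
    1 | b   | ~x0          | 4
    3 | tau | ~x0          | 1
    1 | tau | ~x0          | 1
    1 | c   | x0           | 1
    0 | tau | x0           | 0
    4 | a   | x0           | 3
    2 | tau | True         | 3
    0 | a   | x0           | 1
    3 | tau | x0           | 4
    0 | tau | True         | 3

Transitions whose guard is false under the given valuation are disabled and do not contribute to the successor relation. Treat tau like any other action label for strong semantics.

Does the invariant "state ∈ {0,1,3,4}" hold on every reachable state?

Answer: INVARIANT HOLDS

Analysis:
Safe = {0,1,3,4}
Reachable = {0,1,3,4}
  0: ✓
  1: ✓
  3: ✓
  4: ✓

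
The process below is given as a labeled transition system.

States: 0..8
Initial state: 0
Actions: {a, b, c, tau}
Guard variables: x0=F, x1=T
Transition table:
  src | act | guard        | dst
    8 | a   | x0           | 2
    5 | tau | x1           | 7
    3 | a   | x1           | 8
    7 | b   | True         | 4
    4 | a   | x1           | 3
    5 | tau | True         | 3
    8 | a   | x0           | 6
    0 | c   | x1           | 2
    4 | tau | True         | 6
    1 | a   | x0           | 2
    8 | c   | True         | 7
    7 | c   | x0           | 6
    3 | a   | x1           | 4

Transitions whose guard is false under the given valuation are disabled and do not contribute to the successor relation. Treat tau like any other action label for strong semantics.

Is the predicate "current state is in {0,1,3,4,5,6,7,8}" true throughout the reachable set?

Answer: INVARIANT VIOLATED at state 2

Trace:
Safe = {0,1,3,4,5,6,7,8}
Reachable = {0,2}
  0: ✓
  2: VIOLATES
witness against invariant: c → 2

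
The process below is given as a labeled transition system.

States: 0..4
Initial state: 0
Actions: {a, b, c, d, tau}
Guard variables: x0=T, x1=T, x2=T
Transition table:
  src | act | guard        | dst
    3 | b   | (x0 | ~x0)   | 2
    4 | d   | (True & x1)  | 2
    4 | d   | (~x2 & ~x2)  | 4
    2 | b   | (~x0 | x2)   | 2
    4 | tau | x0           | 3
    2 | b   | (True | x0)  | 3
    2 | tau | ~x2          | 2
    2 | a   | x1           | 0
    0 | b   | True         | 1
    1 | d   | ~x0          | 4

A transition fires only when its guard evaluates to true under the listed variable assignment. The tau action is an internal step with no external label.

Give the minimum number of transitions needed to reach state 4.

BFS to 4:
  depth 0: {0}
  depth 1: {1}
4 never appears.

Answer: UNREACHABLE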